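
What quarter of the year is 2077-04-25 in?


Month: April (month 4)
Q1: Jan-Mar, Q2: Apr-Jun, Q3: Jul-Sep, Q4: Oct-Dec

Q2


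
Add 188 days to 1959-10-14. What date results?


Start: 1959-10-14, add 188 days
October 1959 has 31 days: 31 - 14 = 17 days to October 31 -> 171 left
November 1959 has 30 days -> 141 left
December 1959 has 31 days -> 110 left
January 1960 has 31 days -> 79 left
February 1960 has 29 days -> 50 left
March 1960 has 31 days -> 19 left
April 1960: 19 <= 30 -> lands on April 19

Result: 1960-04-19


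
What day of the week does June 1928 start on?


Target: June 1, 1928
Anchor: Jan 1, 1928. With p = 1928 - 1 = 1927: (p + p//4 - p//100 + p//400) mod 7 = (1927 + 481 - 19 + 4) mod 7 = 2393 mod 7 = 6 -> Sunday (Mon=0 ... Sun=6)
Days before June (Jan-May): 152 days
Weekday index = (6 + 152) mod 7 = 4

Friday


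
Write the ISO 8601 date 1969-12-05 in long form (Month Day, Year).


ISO 1969-12-05 parses as year=1969, month=12, day=05
Month 12 -> December

December 5, 1969


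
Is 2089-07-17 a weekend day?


Anchor: Jan 1, 2089. With p = 2089 - 1 = 2088: (p + p//4 - p//100 + p//400) mod 7 = (2088 + 522 - 20 + 5) mod 7 = 2595 mod 7 = 5 -> Saturday (Mon=0 ... Sun=6)
Day of year: 198; offset = 197
Weekday index = (5 + 197) mod 7 = 6 -> Sunday
Weekend days: Saturday, Sunday

Yes


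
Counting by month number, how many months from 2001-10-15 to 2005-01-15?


From October 2001 to January 2005
4 years * 12 = 48 months, minus 9 months = 39

39 months


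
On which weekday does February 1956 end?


February 1956 has 29 days
Anchor: Jan 1, 1956. With p = 1956 - 1 = 1955: (p + p//4 - p//100 + p//400) mod 7 = (1955 + 488 - 19 + 4) mod 7 = 2428 mod 7 = 6 -> Sunday (Mon=0 ... Sun=6)
Days before February (Jan): 31; February 1 index = (6 + 31) mod 7 = 2 -> Wednesday
Last day offset: 29 - 1 = 28 days
Weekday index = (2 + 28) mod 7 = 2

Wednesday, February 29


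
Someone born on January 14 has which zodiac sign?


Date: January 14
Conventional tropical zodiac dates: Capricorn from December 22 onward; Aquarius starts January 20
January 14 falls within the Capricorn range

Capricorn


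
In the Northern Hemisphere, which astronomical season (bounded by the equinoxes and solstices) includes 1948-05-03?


Date: May 3
Astronomical Spring (approx.; exact equinox/solstice day varies by year): March 20 to June 20
May 3 falls within the Spring window

Spring


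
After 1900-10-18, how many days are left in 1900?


Day of year: 291 of 365
Remaining = 365 - 291

74 days


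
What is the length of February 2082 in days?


February 2082 (leap year: no)

28 days


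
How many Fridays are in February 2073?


February 2073 has 28 days
Anchor: Jan 1, 2073. With p = 2073 - 1 = 2072: (p + p//4 - p//100 + p//400) mod 7 = (2072 + 518 - 20 + 5) mod 7 = 2575 mod 7 = 6 -> Sunday (Mon=0 ... Sun=6)
Days before February (Jan): 31; February 1 index = (6 + 31) mod 7 = 2 -> Wednesday
First Friday is February 3
Fridays: 3, 10, 17, 24

4 Fridays


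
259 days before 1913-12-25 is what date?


Start: 1913-12-25, subtract 259 days
Back 25 days from December 25 reaches November 30, 1913 -> 234 left
November 1913 has 30 days -> back to October 31, 1913 -> 204 left
October 1913 has 31 days -> back to September 30, 1913 -> 173 left
September 1913 has 30 days -> back to August 31, 1913 -> 143 left
August 1913 has 31 days -> back to July 31, 1913 -> 112 left
July 1913 has 31 days -> back to June 30, 1913 -> 81 left
June 1913 has 30 days -> back to May 31, 1913 -> 51 left
May 1913 has 31 days -> back to April 30, 1913 -> 20 left
April 1913: 30 - 20 = 10 -> lands on April 10

Result: 1913-04-10


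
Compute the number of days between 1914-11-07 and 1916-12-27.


From 1914-11-07 to 1916-12-27
1914-11-07: days before November = 31 + 28 + 31 + 30 + 31 + 30 + 31 + 31 + 30 + 31 = 304 (1914 is not a leap year); day of year = 304 + 7 = 311
1916-12-27: days before December = 31 + 29 + 31 + 30 + 31 + 30 + 31 + 31 + 30 + 31 + 30 = 335 (1916 is a leap year); day of year = 335 + 27 = 362
Rest of 1914: 365 - 311 = 54
Full years 1915 (365): 365
Total = 54 + 365 + 362 = 781

781 days


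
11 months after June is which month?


June is month 6
6 + 11 = 17; wrap: 17 - 12 = 5

May


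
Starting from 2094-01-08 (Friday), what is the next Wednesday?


Current: Friday
Target: Wednesday
Days ahead: 5

Next Wednesday: 2094-01-13


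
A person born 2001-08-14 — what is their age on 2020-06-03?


Birth: 2001-08-14
Reference: 2020-06-03
Year difference: 2020 - 2001 = 19
Birthday not yet reached in 2020, subtract 1

18 years old


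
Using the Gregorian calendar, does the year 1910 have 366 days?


Gregorian leap year rule: divisible by 4, but not by 100, unless also by 400.
1910 is not divisible by 4 -> not a leap year

No


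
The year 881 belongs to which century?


Century = (year - 1) // 100 + 1
= (881 - 1) // 100 + 1
= 880 // 100 + 1
= 8 + 1

9th century


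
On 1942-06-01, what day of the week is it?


Date: June 1, 1942
Anchor: Jan 1, 1942. With p = 1942 - 1 = 1941: (p + p//4 - p//100 + p//400) mod 7 = (1941 + 485 - 19 + 4) mod 7 = 2411 mod 7 = 3 -> Thursday (Mon=0 ... Sun=6)
Days before June (Jan-May): 151; offset = 151 + 1 - 1 = 151
Weekday index = (3 + 151) mod 7 = 0

Day of the week: Monday


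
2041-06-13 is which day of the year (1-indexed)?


Date: June 13, 2041
Days in months 1 through 5: 151
Plus 13 days in June

Day of year: 164


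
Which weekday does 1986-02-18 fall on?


Date: February 18, 1986
Anchor: Jan 1, 1986. With p = 1986 - 1 = 1985: (p + p//4 - p//100 + p//400) mod 7 = (1985 + 496 - 19 + 4) mod 7 = 2466 mod 7 = 2 -> Wednesday (Mon=0 ... Sun=6)
Days before February (Jan): 31; offset = 31 + 18 - 1 = 48
Weekday index = (2 + 48) mod 7 = 1

Day of the week: Tuesday


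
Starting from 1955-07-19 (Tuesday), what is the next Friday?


Current: Tuesday
Target: Friday
Days ahead: 3

Next Friday: 1955-07-22


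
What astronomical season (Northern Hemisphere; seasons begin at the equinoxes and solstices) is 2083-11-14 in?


Date: November 14
Astronomical Autumn (approx.; exact equinox/solstice day varies by year): September 22 to December 20
November 14 falls within the Autumn window

Autumn


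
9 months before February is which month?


February is month 2
2 - 9 = -7; wrap: -7 + 12 = 5

May


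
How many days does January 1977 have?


January 1977

31 days


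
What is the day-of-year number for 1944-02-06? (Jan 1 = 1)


Date: February 6, 1944
Days in months 1 through 1: 31
Plus 6 days in February

Day of year: 37


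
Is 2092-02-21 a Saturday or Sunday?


Anchor: Jan 1, 2092. With p = 2092 - 1 = 2091: (p + p//4 - p//100 + p//400) mod 7 = (2091 + 522 - 20 + 5) mod 7 = 2598 mod 7 = 1 -> Tuesday (Mon=0 ... Sun=6)
Day of year: 52; offset = 51
Weekday index = (1 + 51) mod 7 = 3 -> Thursday
Weekend days: Saturday, Sunday

No


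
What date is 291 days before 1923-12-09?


Start: 1923-12-09, subtract 291 days
Back 9 days from December 9 reaches November 30, 1923 -> 282 left
November 1923 has 30 days -> back to October 31, 1923 -> 252 left
October 1923 has 31 days -> back to September 30, 1923 -> 221 left
September 1923 has 30 days -> back to August 31, 1923 -> 191 left
August 1923 has 31 days -> back to July 31, 1923 -> 160 left
July 1923 has 31 days -> back to June 30, 1923 -> 129 left
June 1923 has 30 days -> back to May 31, 1923 -> 99 left
May 1923 has 31 days -> back to April 30, 1923 -> 68 left
April 1923 has 30 days -> back to March 31, 1923 -> 38 left
March 1923 has 31 days -> back to February 28, 1923 -> 7 left
February 1923: 28 - 7 = 21 -> lands on February 21

Result: 1923-02-21


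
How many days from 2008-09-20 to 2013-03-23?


From 2008-09-20 to 2013-03-23
2008-09-20: days before September = 31 + 29 + 31 + 30 + 31 + 30 + 31 + 31 = 244 (2008 is a leap year); day of year = 244 + 20 = 264
2013-03-23: days before March = 31 + 28 = 59 (2013 is not a leap year); day of year = 59 + 23 = 82
Rest of 2008: 366 - 264 = 102
Full years 2009 (365), 2010 (365), 2011 (365), 2012 (366): 1461
Total = 102 + 1461 + 82 = 1645

1645 days


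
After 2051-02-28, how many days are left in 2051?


Day of year: 59 of 365
Remaining = 365 - 59

306 days


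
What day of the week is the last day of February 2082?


February 2082 has 28 days
Anchor: Jan 1, 2082. With p = 2082 - 1 = 2081: (p + p//4 - p//100 + p//400) mod 7 = (2081 + 520 - 20 + 5) mod 7 = 2586 mod 7 = 3 -> Thursday (Mon=0 ... Sun=6)
Days before February (Jan): 31; February 1 index = (3 + 31) mod 7 = 6 -> Sunday
Last day offset: 28 - 1 = 27 days
Weekday index = (6 + 27) mod 7 = 5

Saturday, February 28


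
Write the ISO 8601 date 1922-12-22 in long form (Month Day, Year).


ISO 1922-12-22 parses as year=1922, month=12, day=22
Month 12 -> December

December 22, 1922


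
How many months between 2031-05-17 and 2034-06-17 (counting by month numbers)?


From May 2031 to June 2034
3 years * 12 = 36 months, plus 1 month = 37

37 months


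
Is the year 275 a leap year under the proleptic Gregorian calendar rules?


Gregorian leap year rule: divisible by 4, but not by 100, unless also by 400.
275 is not divisible by 4 -> not a leap year

No


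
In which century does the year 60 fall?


Century = (year - 1) // 100 + 1
= (60 - 1) // 100 + 1
= 59 // 100 + 1
= 0 + 1

1st century


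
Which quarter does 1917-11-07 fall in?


Month: November (month 11)
Q1: Jan-Mar, Q2: Apr-Jun, Q3: Jul-Sep, Q4: Oct-Dec

Q4


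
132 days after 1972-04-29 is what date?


Start: 1972-04-29, add 132 days
April 1972 has 30 days: 30 - 29 = 1 day to April 30 -> 131 left
May 1972 has 31 days -> 100 left
June 1972 has 30 days -> 70 left
July 1972 has 31 days -> 39 left
August 1972 has 31 days -> 8 left
September 1972: 8 <= 30 -> lands on September 8

Result: 1972-09-08


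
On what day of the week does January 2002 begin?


Target: January 1, 2002
Anchor: Jan 1, 2002. With p = 2002 - 1 = 2001: (p + p//4 - p//100 + p//400) mod 7 = (2001 + 500 - 20 + 5) mod 7 = 2486 mod 7 = 1 -> Tuesday (Mon=0 ... Sun=6)
Offset from anchor: 0 days
Weekday index = (1 + 0) mod 7 = 1

Tuesday


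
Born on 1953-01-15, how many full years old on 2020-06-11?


Birth: 1953-01-15
Reference: 2020-06-11
Year difference: 2020 - 1953 = 67

67 years old


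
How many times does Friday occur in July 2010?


July 2010 has 31 days
Anchor: Jan 1, 2010. With p = 2010 - 1 = 2009: (p + p//4 - p//100 + p//400) mod 7 = (2009 + 502 - 20 + 5) mod 7 = 2496 mod 7 = 4 -> Friday (Mon=0 ... Sun=6)
Days before July (Jan-Jun): 181; July 1 index = (4 + 181) mod 7 = 3 -> Thursday
First Friday is July 2
Fridays: 2, 9, 16, 23, 30

5 Fridays


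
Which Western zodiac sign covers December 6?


Date: December 6
Conventional tropical zodiac dates: Sagittarius from November 22 onward; Capricorn starts December 22
December 6 falls within the Sagittarius range

Sagittarius


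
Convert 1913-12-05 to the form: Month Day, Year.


ISO 1913-12-05 parses as year=1913, month=12, day=05
Month 12 -> December

December 5, 1913


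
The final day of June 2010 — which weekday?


June 2010 has 30 days
Anchor: Jan 1, 2010. With p = 2010 - 1 = 2009: (p + p//4 - p//100 + p//400) mod 7 = (2009 + 502 - 20 + 5) mod 7 = 2496 mod 7 = 4 -> Friday (Mon=0 ... Sun=6)
Days before June (Jan-May): 151; June 1 index = (4 + 151) mod 7 = 1 -> Tuesday
Last day offset: 30 - 1 = 29 days
Weekday index = (1 + 29) mod 7 = 2

Wednesday, June 30


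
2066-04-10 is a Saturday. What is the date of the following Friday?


Current: Saturday
Target: Friday
Days ahead: 6

Next Friday: 2066-04-16


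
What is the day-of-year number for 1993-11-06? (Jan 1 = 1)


Date: November 6, 1993
Days in months 1 through 10: 304
Plus 6 days in November

Day of year: 310


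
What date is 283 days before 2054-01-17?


Start: 2054-01-17, subtract 283 days
Back 17 days from January 17 reaches December 31, 2053 -> 266 left
December 2053 has 31 days -> back to November 30, 2053 -> 235 left
November 2053 has 30 days -> back to October 31, 2053 -> 205 left
October 2053 has 31 days -> back to September 30, 2053 -> 174 left
September 2053 has 30 days -> back to August 31, 2053 -> 144 left
August 2053 has 31 days -> back to July 31, 2053 -> 113 left
July 2053 has 31 days -> back to June 30, 2053 -> 82 left
June 2053 has 30 days -> back to May 31, 2053 -> 52 left
May 2053 has 31 days -> back to April 30, 2053 -> 21 left
April 2053: 30 - 21 = 9 -> lands on April 9

Result: 2053-04-09


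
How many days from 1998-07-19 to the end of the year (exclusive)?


Day of year: 200 of 365
Remaining = 365 - 200

165 days


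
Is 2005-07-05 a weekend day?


Anchor: Jan 1, 2005. With p = 2005 - 1 = 2004: (p + p//4 - p//100 + p//400) mod 7 = (2004 + 501 - 20 + 5) mod 7 = 2490 mod 7 = 5 -> Saturday (Mon=0 ... Sun=6)
Day of year: 186; offset = 185
Weekday index = (5 + 185) mod 7 = 1 -> Tuesday
Weekend days: Saturday, Sunday

No


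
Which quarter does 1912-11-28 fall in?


Month: November (month 11)
Q1: Jan-Mar, Q2: Apr-Jun, Q3: Jul-Sep, Q4: Oct-Dec

Q4


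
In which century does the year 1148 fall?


Century = (year - 1) // 100 + 1
= (1148 - 1) // 100 + 1
= 1147 // 100 + 1
= 11 + 1

12th century


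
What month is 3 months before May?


May is month 5
5 - 3 = 2

February


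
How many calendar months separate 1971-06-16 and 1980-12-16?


From June 1971 to December 1980
9 years * 12 = 108 months, plus 6 months = 114

114 months


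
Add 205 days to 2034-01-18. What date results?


Start: 2034-01-18, add 205 days
January 2034 has 31 days: 31 - 18 = 13 days to January 31 -> 192 left
February 2034 has 28 days -> 164 left
March 2034 has 31 days -> 133 left
April 2034 has 30 days -> 103 left
May 2034 has 31 days -> 72 left
June 2034 has 30 days -> 42 left
July 2034 has 31 days -> 11 left
August 2034: 11 <= 31 -> lands on August 11

Result: 2034-08-11


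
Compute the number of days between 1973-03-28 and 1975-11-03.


From 1973-03-28 to 1975-11-03
1973-03-28: days before March = 31 + 28 = 59 (1973 is not a leap year); day of year = 59 + 28 = 87
1975-11-03: days before November = 31 + 28 + 31 + 30 + 31 + 30 + 31 + 31 + 30 + 31 = 304 (1975 is not a leap year); day of year = 304 + 3 = 307
Rest of 1973: 365 - 87 = 278
Full years 1974 (365): 365
Total = 278 + 365 + 307 = 950

950 days


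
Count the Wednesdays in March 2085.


March 2085 has 31 days
Anchor: Jan 1, 2085. With p = 2085 - 1 = 2084: (p + p//4 - p//100 + p//400) mod 7 = (2084 + 521 - 20 + 5) mod 7 = 2590 mod 7 = 0 -> Monday (Mon=0 ... Sun=6)
Days before March (Jan-Feb): 59; March 1 index = (0 + 59) mod 7 = 3 -> Thursday
First Wednesday is March 7
Wednesdays: 7, 14, 21, 28

4 Wednesdays


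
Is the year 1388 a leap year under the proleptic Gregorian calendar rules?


Gregorian leap year rule: divisible by 4, but not by 100, unless also by 400.
1388 is divisible by 4 but not 100 -> leap year

Yes


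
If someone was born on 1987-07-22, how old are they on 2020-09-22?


Birth: 1987-07-22
Reference: 2020-09-22
Year difference: 2020 - 1987 = 33

33 years old


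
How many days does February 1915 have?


February 1915 (leap year: no)

28 days


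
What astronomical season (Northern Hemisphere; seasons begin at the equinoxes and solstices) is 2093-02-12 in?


Date: February 12
Astronomical Winter (approx.; exact equinox/solstice day varies by year): December 21 to March 19
February 12 falls within the Winter window

Winter


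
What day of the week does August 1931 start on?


Target: August 1, 1931
Anchor: Jan 1, 1931. With p = 1931 - 1 = 1930: (p + p//4 - p//100 + p//400) mod 7 = (1930 + 482 - 19 + 4) mod 7 = 2397 mod 7 = 3 -> Thursday (Mon=0 ... Sun=6)
Days before August (Jan-Jul): 212 days
Weekday index = (3 + 212) mod 7 = 5

Saturday


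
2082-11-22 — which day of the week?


Date: November 22, 2082
Anchor: Jan 1, 2082. With p = 2082 - 1 = 2081: (p + p//4 - p//100 + p//400) mod 7 = (2081 + 520 - 20 + 5) mod 7 = 2586 mod 7 = 3 -> Thursday (Mon=0 ... Sun=6)
Days before November (Jan-Oct): 304; offset = 304 + 22 - 1 = 325
Weekday index = (3 + 325) mod 7 = 6

Day of the week: Sunday


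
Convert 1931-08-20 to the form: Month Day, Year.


ISO 1931-08-20 parses as year=1931, month=08, day=20
Month 8 -> August

August 20, 1931


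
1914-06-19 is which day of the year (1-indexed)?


Date: June 19, 1914
Days in months 1 through 5: 151
Plus 19 days in June

Day of year: 170


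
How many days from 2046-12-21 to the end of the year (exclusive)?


Day of year: 355 of 365
Remaining = 365 - 355

10 days


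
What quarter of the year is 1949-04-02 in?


Month: April (month 4)
Q1: Jan-Mar, Q2: Apr-Jun, Q3: Jul-Sep, Q4: Oct-Dec

Q2


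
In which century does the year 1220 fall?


Century = (year - 1) // 100 + 1
= (1220 - 1) // 100 + 1
= 1219 // 100 + 1
= 12 + 1

13th century


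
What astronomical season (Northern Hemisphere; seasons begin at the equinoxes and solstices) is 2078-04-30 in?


Date: April 30
Astronomical Spring (approx.; exact equinox/solstice day varies by year): March 20 to June 20
April 30 falls within the Spring window

Spring


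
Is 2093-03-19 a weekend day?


Anchor: Jan 1, 2093. With p = 2093 - 1 = 2092: (p + p//4 - p//100 + p//400) mod 7 = (2092 + 523 - 20 + 5) mod 7 = 2600 mod 7 = 3 -> Thursday (Mon=0 ... Sun=6)
Day of year: 78; offset = 77
Weekday index = (3 + 77) mod 7 = 3 -> Thursday
Weekend days: Saturday, Sunday

No


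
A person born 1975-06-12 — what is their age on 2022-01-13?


Birth: 1975-06-12
Reference: 2022-01-13
Year difference: 2022 - 1975 = 47
Birthday not yet reached in 2022, subtract 1

46 years old


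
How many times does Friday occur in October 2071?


October 2071 has 31 days
Anchor: Jan 1, 2071. With p = 2071 - 1 = 2070: (p + p//4 - p//100 + p//400) mod 7 = (2070 + 517 - 20 + 5) mod 7 = 2572 mod 7 = 3 -> Thursday (Mon=0 ... Sun=6)
Days before October (Jan-Sep): 273; October 1 index = (3 + 273) mod 7 = 3 -> Thursday
First Friday is October 2
Fridays: 2, 9, 16, 23, 30

5 Fridays


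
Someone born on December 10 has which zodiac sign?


Date: December 10
Conventional tropical zodiac dates: Sagittarius from November 22 onward; Capricorn starts December 22
December 10 falls within the Sagittarius range

Sagittarius


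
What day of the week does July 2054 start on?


Target: July 1, 2054
Anchor: Jan 1, 2054. With p = 2054 - 1 = 2053: (p + p//4 - p//100 + p//400) mod 7 = (2053 + 513 - 20 + 5) mod 7 = 2551 mod 7 = 3 -> Thursday (Mon=0 ... Sun=6)
Days before July (Jan-Jun): 181 days
Weekday index = (3 + 181) mod 7 = 2

Wednesday


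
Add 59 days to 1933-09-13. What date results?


Start: 1933-09-13, add 59 days
September 1933 has 30 days: 30 - 13 = 17 days to September 30 -> 42 left
October 1933 has 31 days -> 11 left
November 1933: 11 <= 30 -> lands on November 11

Result: 1933-11-11


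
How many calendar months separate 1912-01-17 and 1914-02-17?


From January 1912 to February 1914
2 years * 12 = 24 months, plus 1 month = 25

25 months


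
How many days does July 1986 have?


July 1986

31 days


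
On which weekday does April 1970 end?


April 1970 has 30 days
Anchor: Jan 1, 1970. With p = 1970 - 1 = 1969: (p + p//4 - p//100 + p//400) mod 7 = (1969 + 492 - 19 + 4) mod 7 = 2446 mod 7 = 3 -> Thursday (Mon=0 ... Sun=6)
Days before April (Jan-Mar): 90; April 1 index = (3 + 90) mod 7 = 2 -> Wednesday
Last day offset: 30 - 1 = 29 days
Weekday index = (2 + 29) mod 7 = 3

Thursday, April 30


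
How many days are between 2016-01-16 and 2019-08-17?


From 2016-01-16 to 2019-08-17
2016-01-16: day of year = 16
2019-08-17: days before August = 31 + 28 + 31 + 30 + 31 + 30 + 31 = 212 (2019 is not a leap year); day of year = 212 + 17 = 229
Rest of 2016: 366 - 16 = 350
Full years 2017 (365), 2018 (365): 730
Total = 350 + 730 + 229 = 1309

1309 days


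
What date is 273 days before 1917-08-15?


Start: 1917-08-15, subtract 273 days
Back 15 days from August 15 reaches July 31, 1917 -> 258 left
July 1917 has 31 days -> back to June 30, 1917 -> 227 left
June 1917 has 30 days -> back to May 31, 1917 -> 197 left
May 1917 has 31 days -> back to April 30, 1917 -> 166 left
April 1917 has 30 days -> back to March 31, 1917 -> 136 left
March 1917 has 31 days -> back to February 28, 1917 -> 105 left
February 1917 has 28 days -> back to January 31, 1917 -> 77 left
January 1917 has 31 days -> back to December 31, 1916 -> 46 left
December 1916 has 31 days -> back to November 30, 1916 -> 15 left
November 1916: 30 - 15 = 15 -> lands on November 15

Result: 1916-11-15


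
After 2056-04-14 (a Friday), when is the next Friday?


Current: Friday
Target: Friday
Days ahead: 7

Next Friday: 2056-04-21


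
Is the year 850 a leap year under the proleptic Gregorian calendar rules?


Gregorian leap year rule: divisible by 4, but not by 100, unless also by 400.
850 is not divisible by 4 -> not a leap year

No


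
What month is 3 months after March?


March is month 3
3 + 3 = 6

June


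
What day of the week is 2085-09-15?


Date: September 15, 2085
Anchor: Jan 1, 2085. With p = 2085 - 1 = 2084: (p + p//4 - p//100 + p//400) mod 7 = (2084 + 521 - 20 + 5) mod 7 = 2590 mod 7 = 0 -> Monday (Mon=0 ... Sun=6)
Days before September (Jan-Aug): 243; offset = 243 + 15 - 1 = 257
Weekday index = (0 + 257) mod 7 = 5

Day of the week: Saturday


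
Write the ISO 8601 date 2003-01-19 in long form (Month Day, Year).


ISO 2003-01-19 parses as year=2003, month=01, day=19
Month 1 -> January

January 19, 2003


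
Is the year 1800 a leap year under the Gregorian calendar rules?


Gregorian leap year rule: divisible by 4, but not by 100, unless also by 400.
1800 is divisible by 100 but not 400 -> not a leap year

No


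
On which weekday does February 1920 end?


February 1920 has 29 days
Anchor: Jan 1, 1920. With p = 1920 - 1 = 1919: (p + p//4 - p//100 + p//400) mod 7 = (1919 + 479 - 19 + 4) mod 7 = 2383 mod 7 = 3 -> Thursday (Mon=0 ... Sun=6)
Days before February (Jan): 31; February 1 index = (3 + 31) mod 7 = 6 -> Sunday
Last day offset: 29 - 1 = 28 days
Weekday index = (6 + 28) mod 7 = 6

Sunday, February 29


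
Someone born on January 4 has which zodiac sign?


Date: January 4
Conventional tropical zodiac dates: Capricorn from December 22 onward; Aquarius starts January 20
January 4 falls within the Capricorn range

Capricorn


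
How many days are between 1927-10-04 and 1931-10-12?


From 1927-10-04 to 1931-10-12
1927-10-04: days before October = 31 + 28 + 31 + 30 + 31 + 30 + 31 + 31 + 30 = 273 (1927 is not a leap year); day of year = 273 + 4 = 277
1931-10-12: days before October = 31 + 28 + 31 + 30 + 31 + 30 + 31 + 31 + 30 = 273 (1931 is not a leap year); day of year = 273 + 12 = 285
Rest of 1927: 365 - 277 = 88
Full years 1928 (366), 1929 (365), 1930 (365): 1096
Total = 88 + 1096 + 285 = 1469

1469 days


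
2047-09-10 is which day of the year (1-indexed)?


Date: September 10, 2047
Days in months 1 through 8: 243
Plus 10 days in September

Day of year: 253


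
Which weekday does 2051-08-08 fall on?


Date: August 8, 2051
Anchor: Jan 1, 2051. With p = 2051 - 1 = 2050: (p + p//4 - p//100 + p//400) mod 7 = (2050 + 512 - 20 + 5) mod 7 = 2547 mod 7 = 6 -> Sunday (Mon=0 ... Sun=6)
Days before August (Jan-Jul): 212; offset = 212 + 8 - 1 = 219
Weekday index = (6 + 219) mod 7 = 1

Day of the week: Tuesday


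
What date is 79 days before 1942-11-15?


Start: 1942-11-15, subtract 79 days
Back 15 days from November 15 reaches October 31, 1942 -> 64 left
October 1942 has 31 days -> back to September 30, 1942 -> 33 left
September 1942 has 30 days -> back to August 31, 1942 -> 3 left
August 1942: 31 - 3 = 28 -> lands on August 28

Result: 1942-08-28


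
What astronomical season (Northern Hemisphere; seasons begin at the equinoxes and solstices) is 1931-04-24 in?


Date: April 24
Astronomical Spring (approx.; exact equinox/solstice day varies by year): March 20 to June 20
April 24 falls within the Spring window

Spring


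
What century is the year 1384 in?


Century = (year - 1) // 100 + 1
= (1384 - 1) // 100 + 1
= 1383 // 100 + 1
= 13 + 1

14th century


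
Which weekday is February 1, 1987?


Target: February 1, 1987
Anchor: Jan 1, 1987. With p = 1987 - 1 = 1986: (p + p//4 - p//100 + p//400) mod 7 = (1986 + 496 - 19 + 4) mod 7 = 2467 mod 7 = 3 -> Thursday (Mon=0 ... Sun=6)
Days before February (Jan): 31 days
Weekday index = (3 + 31) mod 7 = 6

Sunday


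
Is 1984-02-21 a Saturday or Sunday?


Anchor: Jan 1, 1984. With p = 1984 - 1 = 1983: (p + p//4 - p//100 + p//400) mod 7 = (1983 + 495 - 19 + 4) mod 7 = 2463 mod 7 = 6 -> Sunday (Mon=0 ... Sun=6)
Day of year: 52; offset = 51
Weekday index = (6 + 51) mod 7 = 1 -> Tuesday
Weekend days: Saturday, Sunday

No


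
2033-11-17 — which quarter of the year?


Month: November (month 11)
Q1: Jan-Mar, Q2: Apr-Jun, Q3: Jul-Sep, Q4: Oct-Dec

Q4


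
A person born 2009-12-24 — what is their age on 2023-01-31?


Birth: 2009-12-24
Reference: 2023-01-31
Year difference: 2023 - 2009 = 14
Birthday not yet reached in 2023, subtract 1

13 years old


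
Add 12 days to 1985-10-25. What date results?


Start: 1985-10-25, add 12 days
October 1985 has 31 days: 31 - 25 = 6 days to October 31 -> 6 left
November 1985: 6 <= 30 -> lands on November 6

Result: 1985-11-06


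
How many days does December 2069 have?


December 2069

31 days


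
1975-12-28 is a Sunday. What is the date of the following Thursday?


Current: Sunday
Target: Thursday
Days ahead: 4

Next Thursday: 1976-01-01


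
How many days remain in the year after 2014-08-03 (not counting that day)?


Day of year: 215 of 365
Remaining = 365 - 215

150 days


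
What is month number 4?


Month 4 of 12

April


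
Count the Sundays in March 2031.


March 2031 has 31 days
Anchor: Jan 1, 2031. With p = 2031 - 1 = 2030: (p + p//4 - p//100 + p//400) mod 7 = (2030 + 507 - 20 + 5) mod 7 = 2522 mod 7 = 2 -> Wednesday (Mon=0 ... Sun=6)
Days before March (Jan-Feb): 59; March 1 index = (2 + 59) mod 7 = 5 -> Saturday
First Sunday is March 2
Sundays: 2, 9, 16, 23, 30

5 Sundays


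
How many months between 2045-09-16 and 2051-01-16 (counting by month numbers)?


From September 2045 to January 2051
6 years * 12 = 72 months, minus 8 months = 64

64 months


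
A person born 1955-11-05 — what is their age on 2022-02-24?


Birth: 1955-11-05
Reference: 2022-02-24
Year difference: 2022 - 1955 = 67
Birthday not yet reached in 2022, subtract 1

66 years old


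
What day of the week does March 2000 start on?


Target: March 1, 2000
Anchor: Jan 1, 2000. With p = 2000 - 1 = 1999: (p + p//4 - p//100 + p//400) mod 7 = (1999 + 499 - 19 + 4) mod 7 = 2483 mod 7 = 5 -> Saturday (Mon=0 ... Sun=6)
Days before March (Jan-Feb): 60 days
Weekday index = (5 + 60) mod 7 = 2

Wednesday


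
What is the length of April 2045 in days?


April 2045

30 days


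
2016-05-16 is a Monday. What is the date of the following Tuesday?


Current: Monday
Target: Tuesday
Days ahead: 1

Next Tuesday: 2016-05-17


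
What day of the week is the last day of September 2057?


September 2057 has 30 days
Anchor: Jan 1, 2057. With p = 2057 - 1 = 2056: (p + p//4 - p//100 + p//400) mod 7 = (2056 + 514 - 20 + 5) mod 7 = 2555 mod 7 = 0 -> Monday (Mon=0 ... Sun=6)
Days before September (Jan-Aug): 243; September 1 index = (0 + 243) mod 7 = 5 -> Saturday
Last day offset: 30 - 1 = 29 days
Weekday index = (5 + 29) mod 7 = 6

Sunday, September 30


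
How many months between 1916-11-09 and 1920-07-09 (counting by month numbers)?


From November 1916 to July 1920
4 years * 12 = 48 months, minus 4 months = 44

44 months


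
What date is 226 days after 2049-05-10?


Start: 2049-05-10, add 226 days
May 2049 has 31 days: 31 - 10 = 21 days to May 31 -> 205 left
June 2049 has 30 days -> 175 left
July 2049 has 31 days -> 144 left
August 2049 has 31 days -> 113 left
September 2049 has 30 days -> 83 left
October 2049 has 31 days -> 52 left
November 2049 has 30 days -> 22 left
December 2049: 22 <= 31 -> lands on December 22

Result: 2049-12-22


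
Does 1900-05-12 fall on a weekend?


Anchor: Jan 1, 1900. With p = 1900 - 1 = 1899: (p + p//4 - p//100 + p//400) mod 7 = (1899 + 474 - 18 + 4) mod 7 = 2359 mod 7 = 0 -> Monday (Mon=0 ... Sun=6)
Day of year: 132; offset = 131
Weekday index = (0 + 131) mod 7 = 5 -> Saturday
Weekend days: Saturday, Sunday

Yes


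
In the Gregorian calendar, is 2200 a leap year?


Gregorian leap year rule: divisible by 4, but not by 100, unless also by 400.
2200 is divisible by 100 but not 400 -> not a leap year

No


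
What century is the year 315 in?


Century = (year - 1) // 100 + 1
= (315 - 1) // 100 + 1
= 314 // 100 + 1
= 3 + 1

4th century


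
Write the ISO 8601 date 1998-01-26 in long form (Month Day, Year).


ISO 1998-01-26 parses as year=1998, month=01, day=26
Month 1 -> January

January 26, 1998


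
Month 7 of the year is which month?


Month 7 of 12

July


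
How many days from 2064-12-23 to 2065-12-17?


From 2064-12-23 to 2065-12-17
2064-12-23: days before December = 31 + 29 + 31 + 30 + 31 + 30 + 31 + 31 + 30 + 31 + 30 = 335 (2064 is a leap year); day of year = 335 + 23 = 358
2065-12-17: days before December = 31 + 28 + 31 + 30 + 31 + 30 + 31 + 31 + 30 + 31 + 30 = 334 (2065 is not a leap year); day of year = 334 + 17 = 351
Rest of 2064: 366 - 358 = 8
Total = 8 + 351 = 359

359 days


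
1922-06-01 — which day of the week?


Date: June 1, 1922
Anchor: Jan 1, 1922. With p = 1922 - 1 = 1921: (p + p//4 - p//100 + p//400) mod 7 = (1921 + 480 - 19 + 4) mod 7 = 2386 mod 7 = 6 -> Sunday (Mon=0 ... Sun=6)
Days before June (Jan-May): 151; offset = 151 + 1 - 1 = 151
Weekday index = (6 + 151) mod 7 = 3

Day of the week: Thursday


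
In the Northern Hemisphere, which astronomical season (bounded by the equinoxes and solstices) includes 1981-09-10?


Date: September 10
Astronomical Summer (approx.; exact equinox/solstice day varies by year): June 21 to September 21
September 10 falls within the Summer window

Summer


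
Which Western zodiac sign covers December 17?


Date: December 17
Conventional tropical zodiac dates: Sagittarius from November 22 onward; Capricorn starts December 22
December 17 falls within the Sagittarius range

Sagittarius


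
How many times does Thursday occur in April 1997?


April 1997 has 30 days
Anchor: Jan 1, 1997. With p = 1997 - 1 = 1996: (p + p//4 - p//100 + p//400) mod 7 = (1996 + 499 - 19 + 4) mod 7 = 2480 mod 7 = 2 -> Wednesday (Mon=0 ... Sun=6)
Days before April (Jan-Mar): 90; April 1 index = (2 + 90) mod 7 = 1 -> Tuesday
First Thursday is April 3
Thursdays: 3, 10, 17, 24

4 Thursdays


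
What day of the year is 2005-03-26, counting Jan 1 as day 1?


Date: March 26, 2005
Days in months 1 through 2: 59
Plus 26 days in March

Day of year: 85


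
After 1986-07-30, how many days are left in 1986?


Day of year: 211 of 365
Remaining = 365 - 211

154 days


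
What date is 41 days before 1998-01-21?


Start: 1998-01-21, subtract 41 days
Back 21 days from January 21 reaches December 31, 1997 -> 20 left
December 1997: 31 - 20 = 11 -> lands on December 11

Result: 1997-12-11


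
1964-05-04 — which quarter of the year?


Month: May (month 5)
Q1: Jan-Mar, Q2: Apr-Jun, Q3: Jul-Sep, Q4: Oct-Dec

Q2


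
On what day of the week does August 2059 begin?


Target: August 1, 2059
Anchor: Jan 1, 2059. With p = 2059 - 1 = 2058: (p + p//4 - p//100 + p//400) mod 7 = (2058 + 514 - 20 + 5) mod 7 = 2557 mod 7 = 2 -> Wednesday (Mon=0 ... Sun=6)
Days before August (Jan-Jul): 212 days
Weekday index = (2 + 212) mod 7 = 4

Friday


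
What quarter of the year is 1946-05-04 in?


Month: May (month 5)
Q1: Jan-Mar, Q2: Apr-Jun, Q3: Jul-Sep, Q4: Oct-Dec

Q2


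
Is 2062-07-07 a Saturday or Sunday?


Anchor: Jan 1, 2062. With p = 2062 - 1 = 2061: (p + p//4 - p//100 + p//400) mod 7 = (2061 + 515 - 20 + 5) mod 7 = 2561 mod 7 = 6 -> Sunday (Mon=0 ... Sun=6)
Day of year: 188; offset = 187
Weekday index = (6 + 187) mod 7 = 4 -> Friday
Weekend days: Saturday, Sunday

No


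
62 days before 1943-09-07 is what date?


Start: 1943-09-07, subtract 62 days
Back 7 days from September 7 reaches August 31, 1943 -> 55 left
August 1943 has 31 days -> back to July 31, 1943 -> 24 left
July 1943: 31 - 24 = 7 -> lands on July 7

Result: 1943-07-07


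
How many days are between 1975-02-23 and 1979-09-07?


From 1975-02-23 to 1979-09-07
1975-02-23: days before February = 31; day of year = 31 + 23 = 54
1979-09-07: days before September = 31 + 28 + 31 + 30 + 31 + 30 + 31 + 31 = 243 (1979 is not a leap year); day of year = 243 + 7 = 250
Rest of 1975: 365 - 54 = 311
Full years 1976 (366), 1977 (365), 1978 (365): 1096
Total = 311 + 1096 + 250 = 1657

1657 days


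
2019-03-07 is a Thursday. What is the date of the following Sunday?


Current: Thursday
Target: Sunday
Days ahead: 3

Next Sunday: 2019-03-10


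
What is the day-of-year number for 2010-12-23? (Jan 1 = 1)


Date: December 23, 2010
Days in months 1 through 11: 334
Plus 23 days in December

Day of year: 357


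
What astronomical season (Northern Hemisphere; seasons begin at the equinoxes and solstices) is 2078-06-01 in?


Date: June 1
Astronomical Spring (approx.; exact equinox/solstice day varies by year): March 20 to June 20
June 1 falls within the Spring window

Spring


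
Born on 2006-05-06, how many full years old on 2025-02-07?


Birth: 2006-05-06
Reference: 2025-02-07
Year difference: 2025 - 2006 = 19
Birthday not yet reached in 2025, subtract 1

18 years old


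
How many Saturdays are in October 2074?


October 2074 has 31 days
Anchor: Jan 1, 2074. With p = 2074 - 1 = 2073: (p + p//4 - p//100 + p//400) mod 7 = (2073 + 518 - 20 + 5) mod 7 = 2576 mod 7 = 0 -> Monday (Mon=0 ... Sun=6)
Days before October (Jan-Sep): 273; October 1 index = (0 + 273) mod 7 = 0 -> Monday
First Saturday is October 6
Saturdays: 6, 13, 20, 27

4 Saturdays


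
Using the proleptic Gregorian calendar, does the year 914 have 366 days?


Gregorian leap year rule: divisible by 4, but not by 100, unless also by 400.
914 is not divisible by 4 -> not a leap year

No


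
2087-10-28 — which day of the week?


Date: October 28, 2087
Anchor: Jan 1, 2087. With p = 2087 - 1 = 2086: (p + p//4 - p//100 + p//400) mod 7 = (2086 + 521 - 20 + 5) mod 7 = 2592 mod 7 = 2 -> Wednesday (Mon=0 ... Sun=6)
Days before October (Jan-Sep): 273; offset = 273 + 28 - 1 = 300
Weekday index = (2 + 300) mod 7 = 1

Day of the week: Tuesday


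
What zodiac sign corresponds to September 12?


Date: September 12
Conventional tropical zodiac dates: Virgo from August 23 onward; Libra starts September 23
September 12 falls within the Virgo range

Virgo


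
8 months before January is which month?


January is month 1
1 - 8 = -7; wrap: -7 + 12 = 5

May


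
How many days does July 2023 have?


July 2023

31 days


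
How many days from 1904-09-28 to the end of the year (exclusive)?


Day of year: 272 of 366
Remaining = 366 - 272

94 days


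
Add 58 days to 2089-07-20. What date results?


Start: 2089-07-20, add 58 days
July 2089 has 31 days: 31 - 20 = 11 days to July 31 -> 47 left
August 2089 has 31 days -> 16 left
September 2089: 16 <= 30 -> lands on September 16

Result: 2089-09-16


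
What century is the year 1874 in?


Century = (year - 1) // 100 + 1
= (1874 - 1) // 100 + 1
= 1873 // 100 + 1
= 18 + 1

19th century


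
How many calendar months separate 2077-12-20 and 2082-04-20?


From December 2077 to April 2082
5 years * 12 = 60 months, minus 8 months = 52

52 months


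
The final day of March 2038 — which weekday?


March 2038 has 31 days
Anchor: Jan 1, 2038. With p = 2038 - 1 = 2037: (p + p//4 - p//100 + p//400) mod 7 = (2037 + 509 - 20 + 5) mod 7 = 2531 mod 7 = 4 -> Friday (Mon=0 ... Sun=6)
Days before March (Jan-Feb): 59; March 1 index = (4 + 59) mod 7 = 0 -> Monday
Last day offset: 31 - 1 = 30 days
Weekday index = (0 + 30) mod 7 = 2

Wednesday, March 31


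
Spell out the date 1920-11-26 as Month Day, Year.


ISO 1920-11-26 parses as year=1920, month=11, day=26
Month 11 -> November

November 26, 1920


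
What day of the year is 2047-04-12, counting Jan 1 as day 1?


Date: April 12, 2047
Days in months 1 through 3: 90
Plus 12 days in April

Day of year: 102


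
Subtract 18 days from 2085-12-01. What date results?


Start: 2085-12-01, subtract 18 days
Back 1 day from December 1 reaches November 30, 2085 -> 17 left
November 2085: 30 - 17 = 13 -> lands on November 13

Result: 2085-11-13


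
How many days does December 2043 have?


December 2043

31 days


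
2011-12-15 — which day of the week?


Date: December 15, 2011
Anchor: Jan 1, 2011. With p = 2011 - 1 = 2010: (p + p//4 - p//100 + p//400) mod 7 = (2010 + 502 - 20 + 5) mod 7 = 2497 mod 7 = 5 -> Saturday (Mon=0 ... Sun=6)
Days before December (Jan-Nov): 334; offset = 334 + 15 - 1 = 348
Weekday index = (5 + 348) mod 7 = 3

Day of the week: Thursday


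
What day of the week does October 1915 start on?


Target: October 1, 1915
Anchor: Jan 1, 1915. With p = 1915 - 1 = 1914: (p + p//4 - p//100 + p//400) mod 7 = (1914 + 478 - 19 + 4) mod 7 = 2377 mod 7 = 4 -> Friday (Mon=0 ... Sun=6)
Days before October (Jan-Sep): 273 days
Weekday index = (4 + 273) mod 7 = 4

Friday


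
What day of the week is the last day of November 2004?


November 2004 has 30 days
Anchor: Jan 1, 2004. With p = 2004 - 1 = 2003: (p + p//4 - p//100 + p//400) mod 7 = (2003 + 500 - 20 + 5) mod 7 = 2488 mod 7 = 3 -> Thursday (Mon=0 ... Sun=6)
Days before November (Jan-Oct): 305; November 1 index = (3 + 305) mod 7 = 0 -> Monday
Last day offset: 30 - 1 = 29 days
Weekday index = (0 + 29) mod 7 = 1

Tuesday, November 30


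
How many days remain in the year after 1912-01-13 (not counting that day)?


Day of year: 13 of 366
Remaining = 366 - 13

353 days


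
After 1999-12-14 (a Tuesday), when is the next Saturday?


Current: Tuesday
Target: Saturday
Days ahead: 4

Next Saturday: 1999-12-18


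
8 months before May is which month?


May is month 5
5 - 8 = -3; wrap: -3 + 12 = 9

September


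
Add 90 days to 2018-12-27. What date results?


Start: 2018-12-27, add 90 days
December 2018 has 31 days: 31 - 27 = 4 days to December 31 -> 86 left
January 2019 has 31 days -> 55 left
February 2019 has 28 days -> 27 left
March 2019: 27 <= 31 -> lands on March 27

Result: 2019-03-27


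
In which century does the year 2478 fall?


Century = (year - 1) // 100 + 1
= (2478 - 1) // 100 + 1
= 2477 // 100 + 1
= 24 + 1

25th century


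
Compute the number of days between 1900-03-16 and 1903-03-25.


From 1900-03-16 to 1903-03-25
1900-03-16: days before March = 31 + 28 = 59 (1900 is not a leap year); day of year = 59 + 16 = 75
1903-03-25: days before March = 31 + 28 = 59 (1903 is not a leap year); day of year = 59 + 25 = 84
Rest of 1900: 365 - 75 = 290
Full years 1901 (365), 1902 (365): 730
Total = 290 + 730 + 84 = 1104

1104 days


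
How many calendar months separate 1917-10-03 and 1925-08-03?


From October 1917 to August 1925
8 years * 12 = 96 months, minus 2 months = 94

94 months


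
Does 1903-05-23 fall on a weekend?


Anchor: Jan 1, 1903. With p = 1903 - 1 = 1902: (p + p//4 - p//100 + p//400) mod 7 = (1902 + 475 - 19 + 4) mod 7 = 2362 mod 7 = 3 -> Thursday (Mon=0 ... Sun=6)
Day of year: 143; offset = 142
Weekday index = (3 + 142) mod 7 = 5 -> Saturday
Weekend days: Saturday, Sunday

Yes
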